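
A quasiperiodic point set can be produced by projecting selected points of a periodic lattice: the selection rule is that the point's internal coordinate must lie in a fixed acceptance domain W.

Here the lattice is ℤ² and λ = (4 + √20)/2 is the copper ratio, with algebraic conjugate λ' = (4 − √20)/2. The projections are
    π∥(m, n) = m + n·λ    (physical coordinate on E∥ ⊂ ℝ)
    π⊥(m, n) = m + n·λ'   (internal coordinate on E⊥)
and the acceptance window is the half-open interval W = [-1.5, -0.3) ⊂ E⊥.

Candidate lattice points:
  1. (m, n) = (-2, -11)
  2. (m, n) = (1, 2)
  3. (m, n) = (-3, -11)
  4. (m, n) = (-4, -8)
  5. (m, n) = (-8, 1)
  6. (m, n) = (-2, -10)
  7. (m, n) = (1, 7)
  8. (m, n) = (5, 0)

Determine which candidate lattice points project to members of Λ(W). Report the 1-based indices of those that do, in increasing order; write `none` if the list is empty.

3, 7

Compute λ' = (4−√20)/2 = -0.23607, so π⊥(m,n) = m -0.23607·n.
candidate 1: (m,n)=(-2,-11) → π∥ = -2-11·λ ≈ -48.59675, π⊥ = -2-11·λ' ≈ 0.59675 ∉ [-1.5, -0.3) ⇒ out
candidate 2: (m,n)=(1,2) → π∥ = 1+2·λ ≈ 9.47214, π⊥ = 1+2·λ' ≈ 0.52786 ∉ [-1.5, -0.3) ⇒ out
candidate 3: (m,n)=(-3,-11) → π∥ = -3-11·λ ≈ -49.59675, π⊥ = -3-11·λ' ≈ -0.40325 ∈ [-1.5, -0.3) ⇒ IN Λ
candidate 4: (m,n)=(-4,-8) → π∥ = -4-8·λ ≈ -37.88854, π⊥ = -4-8·λ' ≈ -2.11146 ∉ [-1.5, -0.3) ⇒ out
candidate 5: (m,n)=(-8,1) → π∥ = -8+1·λ ≈ -3.76393, π⊥ = -8+1·λ' ≈ -8.23607 ∉ [-1.5, -0.3) ⇒ out
candidate 6: (m,n)=(-2,-10) → π∥ = -2-10·λ ≈ -44.36068, π⊥ = -2-10·λ' ≈ 0.36068 ∉ [-1.5, -0.3) ⇒ out
candidate 7: (m,n)=(1,7) → π∥ = 1+7·λ ≈ 30.65248, π⊥ = 1+7·λ' ≈ -0.65248 ∈ [-1.5, -0.3) ⇒ IN Λ
candidate 8: (m,n)=(5,0) → π∥ = 5+0·λ ≈ 5.00000, π⊥ = 5+0·λ' ≈ 5.00000 ∉ [-1.5, -0.3) ⇒ out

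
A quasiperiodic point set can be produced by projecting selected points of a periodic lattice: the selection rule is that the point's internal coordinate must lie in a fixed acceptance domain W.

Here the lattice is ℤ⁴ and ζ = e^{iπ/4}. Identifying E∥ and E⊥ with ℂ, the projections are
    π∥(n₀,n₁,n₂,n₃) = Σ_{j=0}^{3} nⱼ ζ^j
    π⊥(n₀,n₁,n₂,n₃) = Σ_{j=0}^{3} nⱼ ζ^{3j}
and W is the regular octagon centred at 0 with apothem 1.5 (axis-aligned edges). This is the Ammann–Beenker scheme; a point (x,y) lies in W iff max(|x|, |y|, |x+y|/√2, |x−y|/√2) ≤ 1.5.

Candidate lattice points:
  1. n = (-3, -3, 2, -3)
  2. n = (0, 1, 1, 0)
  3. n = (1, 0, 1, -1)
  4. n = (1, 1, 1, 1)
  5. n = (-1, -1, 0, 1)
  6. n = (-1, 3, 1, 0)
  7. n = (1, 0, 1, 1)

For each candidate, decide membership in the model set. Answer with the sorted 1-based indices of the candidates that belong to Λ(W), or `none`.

2, 4, 5

π⊥(n) = n₀ + n₁ζ³ + n₂ζ⁶ + n₃ζ⁹ where ζ = e^{iπ/4}.
#1 (-3, -3, 2, -3): internal (-3.0000, -6.2426); octagon support 6.5355 vs apothem 1.5 → ∉ W
#2 (0, 1, 1, 0): internal (-0.7071, -0.2929); octagon support 0.7071 vs apothem 1.5 → ∈ W
#3 (1, 0, 1, -1): internal (0.2929, -1.7071); octagon support 1.7071 vs apothem 1.5 → ∉ W
#4 (1, 1, 1, 1): internal (1.0000, 0.4142); octagon support 1.0000 vs apothem 1.5 → ∈ W
#5 (-1, -1, 0, 1): internal (0.4142, 0.0000); octagon support 0.4142 vs apothem 1.5 → ∈ W
#6 (-1, 3, 1, 0): internal (-3.1213, 1.1213); octagon support 3.1213 vs apothem 1.5 → ∉ W
#7 (1, 0, 1, 1): internal (1.7071, -0.2929); octagon support 1.7071 vs apothem 1.5 → ∉ W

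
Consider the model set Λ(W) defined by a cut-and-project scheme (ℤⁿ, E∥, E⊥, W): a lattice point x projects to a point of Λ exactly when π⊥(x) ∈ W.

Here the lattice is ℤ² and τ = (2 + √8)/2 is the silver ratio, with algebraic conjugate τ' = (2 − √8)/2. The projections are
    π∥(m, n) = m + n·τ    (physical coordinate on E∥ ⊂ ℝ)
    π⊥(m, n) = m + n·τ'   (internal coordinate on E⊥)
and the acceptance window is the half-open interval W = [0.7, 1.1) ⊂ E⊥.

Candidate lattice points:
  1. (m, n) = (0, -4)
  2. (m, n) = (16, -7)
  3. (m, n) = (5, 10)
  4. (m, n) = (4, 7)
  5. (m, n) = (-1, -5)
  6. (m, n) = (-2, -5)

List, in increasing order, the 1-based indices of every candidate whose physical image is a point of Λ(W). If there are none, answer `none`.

3, 5

τ' = (2−√8)/2 ≈ -0.414214.
candidate 1: (m,n)=(0,-4) → π∥ = 0-4·τ ≈ -9.656854, π⊥ = 0-4·τ' ≈ 1.656854 ∉ [0.7, 1.1) ⇒ out
candidate 2: (m,n)=(16,-7) → π∥ = 16-7·τ ≈ -0.899495, π⊥ = 16-7·τ' ≈ 18.899495 ∉ [0.7, 1.1) ⇒ out
candidate 3: (m,n)=(5,10) → π∥ = 5+10·τ ≈ 29.142136, π⊥ = 5+10·τ' ≈ 0.857864 ∈ [0.7, 1.1) ⇒ IN Λ
candidate 4: (m,n)=(4,7) → π∥ = 4+7·τ ≈ 20.899495, π⊥ = 4+7·τ' ≈ 1.100505 ∉ [0.7, 1.1) ⇒ out
candidate 5: (m,n)=(-1,-5) → π∥ = -1-5·τ ≈ -13.071068, π⊥ = -1-5·τ' ≈ 1.071068 ∈ [0.7, 1.1) ⇒ IN Λ
candidate 6: (m,n)=(-2,-5) → π∥ = -2-5·τ ≈ -14.071068, π⊥ = -2-5·τ' ≈ 0.071068 ∉ [0.7, 1.1) ⇒ out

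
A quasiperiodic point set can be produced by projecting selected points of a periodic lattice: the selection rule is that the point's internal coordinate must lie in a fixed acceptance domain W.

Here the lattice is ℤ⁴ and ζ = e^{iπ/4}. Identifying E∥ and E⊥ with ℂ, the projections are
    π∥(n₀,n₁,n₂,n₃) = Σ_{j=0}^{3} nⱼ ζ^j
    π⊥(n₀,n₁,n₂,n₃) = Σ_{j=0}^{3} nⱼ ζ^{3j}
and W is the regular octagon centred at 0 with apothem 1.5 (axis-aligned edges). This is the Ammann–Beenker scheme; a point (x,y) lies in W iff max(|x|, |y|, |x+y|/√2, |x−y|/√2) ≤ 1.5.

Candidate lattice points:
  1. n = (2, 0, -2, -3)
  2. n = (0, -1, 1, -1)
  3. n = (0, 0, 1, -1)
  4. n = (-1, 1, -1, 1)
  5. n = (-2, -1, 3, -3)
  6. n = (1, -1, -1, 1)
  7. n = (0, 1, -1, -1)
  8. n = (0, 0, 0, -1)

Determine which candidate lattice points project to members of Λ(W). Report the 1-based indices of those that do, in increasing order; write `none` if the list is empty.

1, 8

π⊥(n) = n₀ + n₁ζ³ + n₂ζ⁶ + n₃ζ⁹ where ζ = e^{iπ/4}.
candidate 1: n = (2, 0, -2, -3) → π⊥ ≈ (-0.1213, -0.1213); max(|x|,|y|,|x±y|/√2) = 0.1716 ≤ 1.5 ⇒ ∈ W
candidate 2: n = (0, -1, 1, -1) → π⊥ ≈ (+0.0000, -2.4142); max(|x|,|y|,|x±y|/√2) = 2.4142 > 1.5 ⇒ ∉ W
candidate 3: n = (0, 0, 1, -1) → π⊥ ≈ (-0.7071, -1.7071); max(|x|,|y|,|x±y|/√2) = 1.7071 > 1.5 ⇒ ∉ W
candidate 4: n = (-1, 1, -1, 1) → π⊥ ≈ (-1.0000, +2.4142); max(|x|,|y|,|x±y|/√2) = 2.4142 > 1.5 ⇒ ∉ W
candidate 5: n = (-2, -1, 3, -3) → π⊥ ≈ (-3.4142, -5.8284); max(|x|,|y|,|x±y|/√2) = 6.5355 > 1.5 ⇒ ∉ W
candidate 6: n = (1, -1, -1, 1) → π⊥ ≈ (+2.4142, +1.0000); max(|x|,|y|,|x±y|/√2) = 2.4142 > 1.5 ⇒ ∉ W
candidate 7: n = (0, 1, -1, -1) → π⊥ ≈ (-1.4142, +1.0000); max(|x|,|y|,|x±y|/√2) = 1.7071 > 1.5 ⇒ ∉ W
candidate 8: n = (0, 0, 0, -1) → π⊥ ≈ (-0.7071, -0.7071); max(|x|,|y|,|x±y|/√2) = 1.0000 ≤ 1.5 ⇒ ∈ W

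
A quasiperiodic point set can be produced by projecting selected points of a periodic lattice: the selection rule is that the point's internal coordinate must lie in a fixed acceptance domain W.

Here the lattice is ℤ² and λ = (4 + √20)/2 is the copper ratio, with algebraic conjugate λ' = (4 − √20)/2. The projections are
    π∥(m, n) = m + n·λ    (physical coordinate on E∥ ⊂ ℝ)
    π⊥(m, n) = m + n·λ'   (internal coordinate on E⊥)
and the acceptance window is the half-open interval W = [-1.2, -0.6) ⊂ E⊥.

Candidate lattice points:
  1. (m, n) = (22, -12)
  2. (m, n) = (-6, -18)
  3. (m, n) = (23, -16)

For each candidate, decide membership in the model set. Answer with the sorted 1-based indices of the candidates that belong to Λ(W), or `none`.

none

Compute λ' = (4−√20)/2 = -0.236068, so π⊥(m,n) = m -0.236068·n.
candidate 1: (m,n)=(22,-12) → π∥ = 22-12·λ ≈ -28.832816, π⊥ = 22-12·λ' ≈ 24.832816 ∉ [-1.2, -0.6) ⇒ out
candidate 2: (m,n)=(-6,-18) → π∥ = -6-18·λ ≈ -82.249224, π⊥ = -6-18·λ' ≈ -1.750776 ∉ [-1.2, -0.6) ⇒ out
candidate 3: (m,n)=(23,-16) → π∥ = 23-16·λ ≈ -44.777088, π⊥ = 23-16·λ' ≈ 26.777088 ∉ [-1.2, -0.6) ⇒ out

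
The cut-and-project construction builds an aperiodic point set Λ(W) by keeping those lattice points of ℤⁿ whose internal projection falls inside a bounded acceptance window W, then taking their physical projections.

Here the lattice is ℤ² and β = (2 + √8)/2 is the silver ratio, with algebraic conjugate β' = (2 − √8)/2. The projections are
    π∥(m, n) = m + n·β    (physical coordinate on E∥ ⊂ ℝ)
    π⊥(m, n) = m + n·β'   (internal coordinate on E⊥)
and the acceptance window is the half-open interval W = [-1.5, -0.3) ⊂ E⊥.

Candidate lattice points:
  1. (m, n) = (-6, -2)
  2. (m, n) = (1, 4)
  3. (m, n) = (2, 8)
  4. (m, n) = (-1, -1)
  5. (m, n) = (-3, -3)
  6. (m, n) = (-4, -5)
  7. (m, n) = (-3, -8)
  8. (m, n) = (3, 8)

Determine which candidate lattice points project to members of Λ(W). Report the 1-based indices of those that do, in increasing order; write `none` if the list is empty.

Numerically β ≈ 2.4142 and β' = −1/β ≈ -0.4142.
#1 (-6,-2): internal coord -6 + (-2)·β' = -5.1716; -5.1716 ∉ [-1.5, -0.3) → out
#2 (1,4): internal coord 1 + (4)·β' = -0.6569; -0.6569 ∈ [-1.5, -0.3) → IN Λ
#3 (2,8): internal coord 2 + (8)·β' = -1.3137; -1.3137 ∈ [-1.5, -0.3) → IN Λ
#4 (-1,-1): internal coord -1 + (-1)·β' = -0.5858; -0.5858 ∈ [-1.5, -0.3) → IN Λ
#5 (-3,-3): internal coord -3 + (-3)·β' = -1.7574; -1.7574 ∉ [-1.5, -0.3) → out
#6 (-4,-5): internal coord -4 + (-5)·β' = -1.9289; -1.9289 ∉ [-1.5, -0.3) → out
#7 (-3,-8): internal coord -3 + (-8)·β' = +0.3137; +0.3137 ∉ [-1.5, -0.3) → out
#8 (3,8): internal coord 3 + (8)·β' = -0.3137; -0.3137 ∈ [-1.5, -0.3) → IN Λ

2, 3, 4, 8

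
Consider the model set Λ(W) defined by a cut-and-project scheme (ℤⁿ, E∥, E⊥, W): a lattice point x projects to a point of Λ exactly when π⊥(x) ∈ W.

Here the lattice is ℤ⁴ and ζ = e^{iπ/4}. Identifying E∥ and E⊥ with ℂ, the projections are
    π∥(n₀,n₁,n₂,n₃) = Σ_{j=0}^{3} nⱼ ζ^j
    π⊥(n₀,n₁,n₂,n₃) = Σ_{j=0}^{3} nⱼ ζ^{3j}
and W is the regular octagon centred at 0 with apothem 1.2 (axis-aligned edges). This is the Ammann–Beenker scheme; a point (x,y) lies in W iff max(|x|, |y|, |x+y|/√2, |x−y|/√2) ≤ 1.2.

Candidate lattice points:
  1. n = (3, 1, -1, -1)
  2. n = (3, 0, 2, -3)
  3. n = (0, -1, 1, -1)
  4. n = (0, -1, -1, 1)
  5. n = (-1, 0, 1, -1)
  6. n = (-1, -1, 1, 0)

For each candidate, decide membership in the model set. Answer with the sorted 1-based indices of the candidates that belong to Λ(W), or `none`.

none

Internal map: ζ^{3j} for j=0..3 gives (1,0), (−√2/2,√2/2), (0,−1), (√2/2,√2/2).
candidate 1: n = (3, 1, -1, -1) → π⊥ ≈ (+1.58579, +1.00000); max(|x|,|y|,|x±y|/√2) = 1.82843 > 1.2 ⇒ ∉ W
candidate 2: n = (3, 0, 2, -3) → π⊥ ≈ (+0.87868, -4.12132); max(|x|,|y|,|x±y|/√2) = 4.12132 > 1.2 ⇒ ∉ W
candidate 3: n = (0, -1, 1, -1) → π⊥ ≈ (+0.00000, -2.41421); max(|x|,|y|,|x±y|/√2) = 2.41421 > 1.2 ⇒ ∉ W
candidate 4: n = (0, -1, -1, 1) → π⊥ ≈ (+1.41421, +1.00000); max(|x|,|y|,|x±y|/√2) = 1.70711 > 1.2 ⇒ ∉ W
candidate 5: n = (-1, 0, 1, -1) → π⊥ ≈ (-1.70711, -1.70711); max(|x|,|y|,|x±y|/√2) = 2.41421 > 1.2 ⇒ ∉ W
candidate 6: n = (-1, -1, 1, 0) → π⊥ ≈ (-0.29289, -1.70711); max(|x|,|y|,|x±y|/√2) = 1.70711 > 1.2 ⇒ ∉ W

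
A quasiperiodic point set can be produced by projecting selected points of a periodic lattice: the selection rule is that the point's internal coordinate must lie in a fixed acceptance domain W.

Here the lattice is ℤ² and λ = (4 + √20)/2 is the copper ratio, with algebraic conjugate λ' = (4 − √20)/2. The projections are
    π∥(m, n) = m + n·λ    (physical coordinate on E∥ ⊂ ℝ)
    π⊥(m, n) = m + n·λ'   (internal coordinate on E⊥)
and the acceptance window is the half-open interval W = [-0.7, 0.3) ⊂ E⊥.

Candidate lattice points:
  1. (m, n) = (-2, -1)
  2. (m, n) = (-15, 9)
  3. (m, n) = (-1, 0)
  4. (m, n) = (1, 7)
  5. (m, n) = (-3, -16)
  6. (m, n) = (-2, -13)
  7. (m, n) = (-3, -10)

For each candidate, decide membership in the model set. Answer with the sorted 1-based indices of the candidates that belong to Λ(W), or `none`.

Numerically λ ≈ 4.23607 and λ' = −1/λ ≈ -0.23607.
candidate 1: (m,n)=(-2,-1) → π∥ = -2-1·λ ≈ -6.23607, π⊥ = -2-1·λ' ≈ -1.76393 ∉ [-0.7, 0.3) ⇒ out
candidate 2: (m,n)=(-15,9) → π∥ = -15+9·λ ≈ 23.12461, π⊥ = -15+9·λ' ≈ -17.12461 ∉ [-0.7, 0.3) ⇒ out
candidate 3: (m,n)=(-1,0) → π∥ = -1+0·λ ≈ -1.00000, π⊥ = -1+0·λ' ≈ -1.00000 ∉ [-0.7, 0.3) ⇒ out
candidate 4: (m,n)=(1,7) → π∥ = 1+7·λ ≈ 30.65248, π⊥ = 1+7·λ' ≈ -0.65248 ∈ [-0.7, 0.3) ⇒ IN Λ
candidate 5: (m,n)=(-3,-16) → π∥ = -3-16·λ ≈ -70.77709, π⊥ = -3-16·λ' ≈ 0.77709 ∉ [-0.7, 0.3) ⇒ out
candidate 6: (m,n)=(-2,-13) → π∥ = -2-13·λ ≈ -57.06888, π⊥ = -2-13·λ' ≈ 1.06888 ∉ [-0.7, 0.3) ⇒ out
candidate 7: (m,n)=(-3,-10) → π∥ = -3-10·λ ≈ -45.36068, π⊥ = -3-10·λ' ≈ -0.63932 ∈ [-0.7, 0.3) ⇒ IN Λ

4, 7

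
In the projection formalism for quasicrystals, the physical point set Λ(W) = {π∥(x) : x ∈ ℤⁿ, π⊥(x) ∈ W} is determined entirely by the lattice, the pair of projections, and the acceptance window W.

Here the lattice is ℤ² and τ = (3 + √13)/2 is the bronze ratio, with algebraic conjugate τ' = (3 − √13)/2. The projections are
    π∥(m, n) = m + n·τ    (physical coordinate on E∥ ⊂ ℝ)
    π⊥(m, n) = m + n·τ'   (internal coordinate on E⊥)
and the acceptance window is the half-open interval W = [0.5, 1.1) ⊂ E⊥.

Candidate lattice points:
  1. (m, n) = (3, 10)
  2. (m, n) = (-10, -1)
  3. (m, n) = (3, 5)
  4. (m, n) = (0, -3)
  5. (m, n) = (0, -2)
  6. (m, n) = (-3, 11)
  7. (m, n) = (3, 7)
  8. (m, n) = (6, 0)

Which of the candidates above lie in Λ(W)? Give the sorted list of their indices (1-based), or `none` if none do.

4, 5, 7

Numerically τ ≈ 3.30278 and τ' = −1/τ ≈ -0.30278.
candidate 1: (m,n)=(3,10) → π∥ = 3+10·τ ≈ 36.02776, π⊥ = 3+10·τ' ≈ -0.02776 ∉ [0.5, 1.1) ⇒ out
candidate 2: (m,n)=(-10,-1) → π∥ = -10-1·τ ≈ -13.30278, π⊥ = -10-1·τ' ≈ -9.69722 ∉ [0.5, 1.1) ⇒ out
candidate 3: (m,n)=(3,5) → π∥ = 3+5·τ ≈ 19.51388, π⊥ = 3+5·τ' ≈ 1.48612 ∉ [0.5, 1.1) ⇒ out
candidate 4: (m,n)=(0,-3) → π∥ = 0-3·τ ≈ -9.90833, π⊥ = 0-3·τ' ≈ 0.90833 ∈ [0.5, 1.1) ⇒ IN Λ
candidate 5: (m,n)=(0,-2) → π∥ = 0-2·τ ≈ -6.60555, π⊥ = 0-2·τ' ≈ 0.60555 ∈ [0.5, 1.1) ⇒ IN Λ
candidate 6: (m,n)=(-3,11) → π∥ = -3+11·τ ≈ 33.33053, π⊥ = -3+11·τ' ≈ -6.33053 ∉ [0.5, 1.1) ⇒ out
candidate 7: (m,n)=(3,7) → π∥ = 3+7·τ ≈ 26.11943, π⊥ = 3+7·τ' ≈ 0.88057 ∈ [0.5, 1.1) ⇒ IN Λ
candidate 8: (m,n)=(6,0) → π∥ = 6+0·τ ≈ 6.00000, π⊥ = 6+0·τ' ≈ 6.00000 ∉ [0.5, 1.1) ⇒ out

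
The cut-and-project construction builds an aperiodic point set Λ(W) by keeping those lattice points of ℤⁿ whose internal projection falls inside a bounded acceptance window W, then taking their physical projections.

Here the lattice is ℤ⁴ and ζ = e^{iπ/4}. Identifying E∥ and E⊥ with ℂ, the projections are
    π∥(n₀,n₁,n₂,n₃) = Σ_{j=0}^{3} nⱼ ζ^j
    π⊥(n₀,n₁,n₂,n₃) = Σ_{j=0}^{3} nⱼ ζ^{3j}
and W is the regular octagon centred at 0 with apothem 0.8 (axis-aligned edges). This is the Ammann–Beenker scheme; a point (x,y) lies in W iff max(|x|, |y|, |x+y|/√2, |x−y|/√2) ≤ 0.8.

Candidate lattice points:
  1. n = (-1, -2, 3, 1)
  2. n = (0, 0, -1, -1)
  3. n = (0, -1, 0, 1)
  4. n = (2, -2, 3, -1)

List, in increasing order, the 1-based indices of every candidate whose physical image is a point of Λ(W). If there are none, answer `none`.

π⊥(n) = n₀ + n₁ζ³ + n₂ζ⁶ + n₃ζ⁹ where ζ = e^{iπ/4}.
candidate 1: n = (-1, -2, 3, 1) → π⊥ ≈ (+1.1213, -3.7071); max(|x|,|y|,|x±y|/√2) = 3.7071 > 0.8 ⇒ ∉ W
candidate 2: n = (0, 0, -1, -1) → π⊥ ≈ (-0.7071, +0.2929); max(|x|,|y|,|x±y|/√2) = 0.7071 ≤ 0.8 ⇒ ∈ W
candidate 3: n = (0, -1, 0, 1) → π⊥ ≈ (+1.4142, +0.0000); max(|x|,|y|,|x±y|/√2) = 1.4142 > 0.8 ⇒ ∉ W
candidate 4: n = (2, -2, 3, -1) → π⊥ ≈ (+2.7071, -5.1213); max(|x|,|y|,|x±y|/√2) = 5.5355 > 0.8 ⇒ ∉ W

2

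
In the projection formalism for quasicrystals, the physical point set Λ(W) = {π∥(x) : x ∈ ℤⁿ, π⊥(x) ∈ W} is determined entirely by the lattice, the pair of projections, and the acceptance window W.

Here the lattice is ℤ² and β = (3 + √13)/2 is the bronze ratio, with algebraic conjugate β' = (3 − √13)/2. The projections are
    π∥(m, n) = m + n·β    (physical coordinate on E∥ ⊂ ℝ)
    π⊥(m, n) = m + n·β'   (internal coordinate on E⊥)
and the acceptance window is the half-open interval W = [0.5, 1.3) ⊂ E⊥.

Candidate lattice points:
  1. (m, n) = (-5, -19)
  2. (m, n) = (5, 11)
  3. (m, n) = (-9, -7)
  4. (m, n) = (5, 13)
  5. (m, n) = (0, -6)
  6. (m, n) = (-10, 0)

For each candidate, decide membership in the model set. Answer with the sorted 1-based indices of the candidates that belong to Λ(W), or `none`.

Numerically β ≈ 3.302776 and β' = −1/β ≈ -0.302776.
[1] lift (-5,-19): star map gives 0.752737; window check 0.5 ≤ 0.752737 < 1.3 is true → IN Λ
[2] lift (5,11): star map gives 1.669468; window check 0.5 ≤ 1.669468 < 1.3 is false → out
[3] lift (-9,-7): star map gives -6.880571; window check 0.5 ≤ -6.880571 < 1.3 is false → out
[4] lift (5,13): star map gives 1.063917; window check 0.5 ≤ 1.063917 < 1.3 is true → IN Λ
[5] lift (0,-6): star map gives 1.816654; window check 0.5 ≤ 1.816654 < 1.3 is false → out
[6] lift (-10,0): star map gives -10.000000; window check 0.5 ≤ -10.000000 < 1.3 is false → out

1, 4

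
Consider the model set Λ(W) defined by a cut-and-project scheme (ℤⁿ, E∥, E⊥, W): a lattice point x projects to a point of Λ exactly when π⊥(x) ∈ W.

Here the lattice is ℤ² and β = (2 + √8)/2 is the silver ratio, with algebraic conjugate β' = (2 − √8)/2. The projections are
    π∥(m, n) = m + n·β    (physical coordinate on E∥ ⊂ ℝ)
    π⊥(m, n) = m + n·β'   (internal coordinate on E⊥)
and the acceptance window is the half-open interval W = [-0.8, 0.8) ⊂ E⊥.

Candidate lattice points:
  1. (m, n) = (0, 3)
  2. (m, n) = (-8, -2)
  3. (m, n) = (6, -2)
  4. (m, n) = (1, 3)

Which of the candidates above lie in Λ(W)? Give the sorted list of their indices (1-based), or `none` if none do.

4

Compute β' = (2−√8)/2 = -0.41421, so π⊥(m,n) = m -0.41421·n.
#1 (0,3): internal coord 0 + (3)·β' = -1.24264; -1.24264 ∉ [-0.8, 0.8) → out
#2 (-8,-2): internal coord -8 + (-2)·β' = -7.17157; -7.17157 ∉ [-0.8, 0.8) → out
#3 (6,-2): internal coord 6 + (-2)·β' = +6.82843; +6.82843 ∉ [-0.8, 0.8) → out
#4 (1,3): internal coord 1 + (3)·β' = -0.24264; -0.24264 ∈ [-0.8, 0.8) → IN Λ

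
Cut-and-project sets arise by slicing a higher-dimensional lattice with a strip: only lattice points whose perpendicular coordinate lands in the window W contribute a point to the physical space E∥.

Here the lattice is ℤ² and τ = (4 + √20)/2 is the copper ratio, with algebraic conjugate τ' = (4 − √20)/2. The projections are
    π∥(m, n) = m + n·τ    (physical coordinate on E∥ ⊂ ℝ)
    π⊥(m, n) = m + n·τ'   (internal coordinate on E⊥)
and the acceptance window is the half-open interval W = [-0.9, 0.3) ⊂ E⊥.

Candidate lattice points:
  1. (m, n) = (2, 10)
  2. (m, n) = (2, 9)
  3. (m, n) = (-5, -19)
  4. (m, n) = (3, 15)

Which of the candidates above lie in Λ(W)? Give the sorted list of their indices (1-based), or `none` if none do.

τ' = (4−√20)/2 ≈ -0.23607.
#1 (2,10): internal coord 2 + (10)·τ' = -0.36068; -0.36068 ∈ [-0.9, 0.3) → IN Λ
#2 (2,9): internal coord 2 + (9)·τ' = -0.12461; -0.12461 ∈ [-0.9, 0.3) → IN Λ
#3 (-5,-19): internal coord -5 + (-19)·τ' = -0.51471; -0.51471 ∈ [-0.9, 0.3) → IN Λ
#4 (3,15): internal coord 3 + (15)·τ' = -0.54102; -0.54102 ∈ [-0.9, 0.3) → IN Λ

1, 2, 3, 4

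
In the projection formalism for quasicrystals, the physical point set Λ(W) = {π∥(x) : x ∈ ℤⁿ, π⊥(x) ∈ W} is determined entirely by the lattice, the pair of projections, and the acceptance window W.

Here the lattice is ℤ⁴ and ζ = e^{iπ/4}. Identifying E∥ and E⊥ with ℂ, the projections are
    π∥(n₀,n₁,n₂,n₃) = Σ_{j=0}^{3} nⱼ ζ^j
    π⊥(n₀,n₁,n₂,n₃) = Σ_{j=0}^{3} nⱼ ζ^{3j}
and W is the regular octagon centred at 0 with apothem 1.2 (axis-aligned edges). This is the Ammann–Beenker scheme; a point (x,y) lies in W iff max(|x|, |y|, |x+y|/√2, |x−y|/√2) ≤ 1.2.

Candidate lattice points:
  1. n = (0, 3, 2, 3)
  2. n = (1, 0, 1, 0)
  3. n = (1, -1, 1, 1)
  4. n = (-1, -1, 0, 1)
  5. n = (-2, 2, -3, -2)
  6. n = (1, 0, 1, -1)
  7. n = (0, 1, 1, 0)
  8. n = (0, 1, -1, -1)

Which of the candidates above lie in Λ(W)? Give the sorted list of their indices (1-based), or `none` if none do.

4, 7

π⊥(n) = n₀ + n₁ζ³ + n₂ζ⁶ + n₃ζ⁹ where ζ = e^{iπ/4}.
#1 (0, 3, 2, 3): internal (0.0000, 2.2426); octagon support 2.2426 vs apothem 1.2 → ∉ W
#2 (1, 0, 1, 0): internal (1.0000, -1.0000); octagon support 1.4142 vs apothem 1.2 → ∉ W
#3 (1, -1, 1, 1): internal (2.4142, -1.0000); octagon support 2.4142 vs apothem 1.2 → ∉ W
#4 (-1, -1, 0, 1): internal (0.4142, 0.0000); octagon support 0.4142 vs apothem 1.2 → ∈ W
#5 (-2, 2, -3, -2): internal (-4.8284, 3.0000); octagon support 5.5355 vs apothem 1.2 → ∉ W
#6 (1, 0, 1, -1): internal (0.2929, -1.7071); octagon support 1.7071 vs apothem 1.2 → ∉ W
#7 (0, 1, 1, 0): internal (-0.7071, -0.2929); octagon support 0.7071 vs apothem 1.2 → ∈ W
#8 (0, 1, -1, -1): internal (-1.4142, 1.0000); octagon support 1.7071 vs apothem 1.2 → ∉ W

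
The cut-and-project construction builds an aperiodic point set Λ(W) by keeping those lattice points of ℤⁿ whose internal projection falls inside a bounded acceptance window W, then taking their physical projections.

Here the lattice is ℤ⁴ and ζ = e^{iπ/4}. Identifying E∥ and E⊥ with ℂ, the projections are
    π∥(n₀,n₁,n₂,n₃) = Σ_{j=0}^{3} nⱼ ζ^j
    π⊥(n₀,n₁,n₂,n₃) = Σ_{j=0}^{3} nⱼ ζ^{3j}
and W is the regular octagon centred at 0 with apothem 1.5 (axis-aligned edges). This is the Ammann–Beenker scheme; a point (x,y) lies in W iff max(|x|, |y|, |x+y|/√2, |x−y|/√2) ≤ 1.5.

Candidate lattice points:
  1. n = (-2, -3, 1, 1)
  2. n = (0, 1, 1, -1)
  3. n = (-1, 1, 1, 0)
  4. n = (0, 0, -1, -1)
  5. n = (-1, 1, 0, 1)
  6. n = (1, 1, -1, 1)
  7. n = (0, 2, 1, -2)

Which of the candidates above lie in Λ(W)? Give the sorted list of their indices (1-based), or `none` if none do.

π⊥(n) = n₀ + n₁ζ³ + n₂ζ⁶ + n₃ζ⁹ where ζ = e^{iπ/4}.
#1 (-2, -3, 1, 1): internal (0.82843, -2.41421); octagon support 2.41421 vs apothem 1.5 → ∉ W
#2 (0, 1, 1, -1): internal (-1.41421, -1.00000); octagon support 1.70711 vs apothem 1.5 → ∉ W
#3 (-1, 1, 1, 0): internal (-1.70711, -0.29289); octagon support 1.70711 vs apothem 1.5 → ∉ W
#4 (0, 0, -1, -1): internal (-0.70711, 0.29289); octagon support 0.70711 vs apothem 1.5 → ∈ W
#5 (-1, 1, 0, 1): internal (-1.00000, 1.41421); octagon support 1.70711 vs apothem 1.5 → ∉ W
#6 (1, 1, -1, 1): internal (1.00000, 2.41421); octagon support 2.41421 vs apothem 1.5 → ∉ W
#7 (0, 2, 1, -2): internal (-2.82843, -1.00000); octagon support 2.82843 vs apothem 1.5 → ∉ W

4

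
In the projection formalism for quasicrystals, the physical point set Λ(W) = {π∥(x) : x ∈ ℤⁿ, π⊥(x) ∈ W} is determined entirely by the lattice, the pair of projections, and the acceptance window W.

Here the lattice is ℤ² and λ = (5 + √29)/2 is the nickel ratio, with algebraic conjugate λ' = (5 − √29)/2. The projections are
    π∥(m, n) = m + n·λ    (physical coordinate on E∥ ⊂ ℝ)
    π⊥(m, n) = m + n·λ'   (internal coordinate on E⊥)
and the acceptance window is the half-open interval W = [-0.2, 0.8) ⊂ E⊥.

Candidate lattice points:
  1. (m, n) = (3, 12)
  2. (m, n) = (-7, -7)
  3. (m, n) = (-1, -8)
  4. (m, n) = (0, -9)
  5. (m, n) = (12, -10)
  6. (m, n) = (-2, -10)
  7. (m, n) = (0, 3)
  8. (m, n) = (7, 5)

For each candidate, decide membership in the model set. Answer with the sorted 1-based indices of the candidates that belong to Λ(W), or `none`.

λ' = (5−√29)/2 ≈ -0.1926.
#1 (3,12): internal coord 3 + (12)·λ' = +0.6890; +0.6890 ∈ [-0.2, 0.8) → IN Λ
#2 (-7,-7): internal coord -7 + (-7)·λ' = -5.6519; -5.6519 ∉ [-0.2, 0.8) → out
#3 (-1,-8): internal coord -1 + (-8)·λ' = +0.5407; +0.5407 ∈ [-0.2, 0.8) → IN Λ
#4 (0,-9): internal coord 0 + (-9)·λ' = +1.7332; +1.7332 ∉ [-0.2, 0.8) → out
#5 (12,-10): internal coord 12 + (-10)·λ' = +13.9258; +13.9258 ∉ [-0.2, 0.8) → out
#6 (-2,-10): internal coord -2 + (-10)·λ' = -0.0742; -0.0742 ∈ [-0.2, 0.8) → IN Λ
#7 (0,3): internal coord 0 + (3)·λ' = -0.5777; -0.5777 ∉ [-0.2, 0.8) → out
#8 (7,5): internal coord 7 + (5)·λ' = +6.0371; +6.0371 ∉ [-0.2, 0.8) → out

1, 3, 6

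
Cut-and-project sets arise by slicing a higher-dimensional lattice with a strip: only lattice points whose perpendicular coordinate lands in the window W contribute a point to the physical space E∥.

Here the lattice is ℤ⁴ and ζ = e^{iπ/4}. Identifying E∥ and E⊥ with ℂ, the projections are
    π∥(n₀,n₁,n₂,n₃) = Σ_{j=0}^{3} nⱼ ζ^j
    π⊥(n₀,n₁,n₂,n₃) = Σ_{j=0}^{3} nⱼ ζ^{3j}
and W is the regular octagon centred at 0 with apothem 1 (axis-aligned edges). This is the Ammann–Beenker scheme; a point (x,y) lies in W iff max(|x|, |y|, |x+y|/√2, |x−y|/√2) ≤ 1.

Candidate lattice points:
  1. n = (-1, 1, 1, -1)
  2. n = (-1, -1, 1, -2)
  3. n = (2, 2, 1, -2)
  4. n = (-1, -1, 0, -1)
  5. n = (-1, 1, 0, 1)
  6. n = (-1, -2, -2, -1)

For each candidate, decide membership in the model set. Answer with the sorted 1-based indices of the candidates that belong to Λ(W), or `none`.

π⊥(n) = n₀ + n₁ζ³ + n₂ζ⁶ + n₃ζ⁹ where ζ = e^{iπ/4}.
#1 (-1, 1, 1, -1): internal (-2.414214, -1.000000); octagon support 2.414214 vs apothem 1 → ∉ W
#2 (-1, -1, 1, -2): internal (-1.707107, -3.121320); octagon support 3.414214 vs apothem 1 → ∉ W
#3 (2, 2, 1, -2): internal (-0.828427, -1.000000); octagon support 1.292893 vs apothem 1 → ∉ W
#4 (-1, -1, 0, -1): internal (-1.000000, -1.414214); octagon support 1.707107 vs apothem 1 → ∉ W
#5 (-1, 1, 0, 1): internal (-1.000000, 1.414214); octagon support 1.707107 vs apothem 1 → ∉ W
#6 (-1, -2, -2, -1): internal (-0.292893, -0.121320); octagon support 0.292893 vs apothem 1 → ∈ W

6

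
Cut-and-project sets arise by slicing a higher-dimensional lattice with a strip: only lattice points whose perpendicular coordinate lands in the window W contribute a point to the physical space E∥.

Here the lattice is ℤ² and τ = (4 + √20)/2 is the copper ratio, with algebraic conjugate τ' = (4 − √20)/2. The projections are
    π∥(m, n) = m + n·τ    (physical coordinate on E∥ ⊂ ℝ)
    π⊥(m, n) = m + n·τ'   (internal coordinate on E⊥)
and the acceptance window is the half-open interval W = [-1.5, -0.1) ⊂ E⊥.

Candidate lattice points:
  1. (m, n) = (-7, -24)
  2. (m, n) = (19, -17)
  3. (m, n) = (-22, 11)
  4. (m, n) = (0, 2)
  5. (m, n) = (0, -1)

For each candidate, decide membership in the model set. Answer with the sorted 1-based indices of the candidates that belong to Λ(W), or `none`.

Compute τ' = (4−√20)/2 = -0.236068, so π⊥(m,n) = m -0.236068·n.
#1 (-7,-24): internal coord -7 + (-24)·τ' = -1.334369; -1.334369 ∈ [-1.5, -0.1) → IN Λ
#2 (19,-17): internal coord 19 + (-17)·τ' = +23.013156; +23.013156 ∉ [-1.5, -0.1) → out
#3 (-22,11): internal coord -22 + (11)·τ' = -24.596748; -24.596748 ∉ [-1.5, -0.1) → out
#4 (0,2): internal coord 0 + (2)·τ' = -0.472136; -0.472136 ∈ [-1.5, -0.1) → IN Λ
#5 (0,-1): internal coord 0 + (-1)·τ' = +0.236068; +0.236068 ∉ [-1.5, -0.1) → out

1, 4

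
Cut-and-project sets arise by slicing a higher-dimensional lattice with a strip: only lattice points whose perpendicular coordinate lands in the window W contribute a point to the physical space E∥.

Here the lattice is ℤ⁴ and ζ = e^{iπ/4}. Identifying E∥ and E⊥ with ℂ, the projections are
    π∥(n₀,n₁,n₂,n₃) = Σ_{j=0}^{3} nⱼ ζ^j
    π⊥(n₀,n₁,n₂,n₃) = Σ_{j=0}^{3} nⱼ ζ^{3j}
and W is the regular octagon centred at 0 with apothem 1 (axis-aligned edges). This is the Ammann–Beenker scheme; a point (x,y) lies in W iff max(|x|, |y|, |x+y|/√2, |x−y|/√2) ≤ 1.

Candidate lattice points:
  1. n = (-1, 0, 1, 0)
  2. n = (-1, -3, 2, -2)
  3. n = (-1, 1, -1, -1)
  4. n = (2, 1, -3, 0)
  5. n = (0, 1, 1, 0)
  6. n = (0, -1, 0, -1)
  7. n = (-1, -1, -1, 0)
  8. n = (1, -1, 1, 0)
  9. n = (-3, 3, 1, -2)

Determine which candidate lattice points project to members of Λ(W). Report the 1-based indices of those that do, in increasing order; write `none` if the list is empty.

Internal map: ζ^{3j} for j=0..3 gives (1,0), (−√2/2,√2/2), (0,−1), (√2/2,√2/2).
candidate 1: n = (-1, 0, 1, 0) → π⊥ ≈ (-1.0000, -1.0000); max(|x|,|y|,|x±y|/√2) = 1.4142 > 1 ⇒ ∉ W
candidate 2: n = (-1, -3, 2, -2) → π⊥ ≈ (-0.2929, -5.5355); max(|x|,|y|,|x±y|/√2) = 5.5355 > 1 ⇒ ∉ W
candidate 3: n = (-1, 1, -1, -1) → π⊥ ≈ (-2.4142, +1.0000); max(|x|,|y|,|x±y|/√2) = 2.4142 > 1 ⇒ ∉ W
candidate 4: n = (2, 1, -3, 0) → π⊥ ≈ (+1.2929, +3.7071); max(|x|,|y|,|x±y|/√2) = 3.7071 > 1 ⇒ ∉ W
candidate 5: n = (0, 1, 1, 0) → π⊥ ≈ (-0.7071, -0.2929); max(|x|,|y|,|x±y|/√2) = 0.7071 ≤ 1 ⇒ ∈ W
candidate 6: n = (0, -1, 0, -1) → π⊥ ≈ (+0.0000, -1.4142); max(|x|,|y|,|x±y|/√2) = 1.4142 > 1 ⇒ ∉ W
candidate 7: n = (-1, -1, -1, 0) → π⊥ ≈ (-0.2929, +0.2929); max(|x|,|y|,|x±y|/√2) = 0.4142 ≤ 1 ⇒ ∈ W
candidate 8: n = (1, -1, 1, 0) → π⊥ ≈ (+1.7071, -1.7071); max(|x|,|y|,|x±y|/√2) = 2.4142 > 1 ⇒ ∉ W
candidate 9: n = (-3, 3, 1, -2) → π⊥ ≈ (-6.5355, -0.2929); max(|x|,|y|,|x±y|/√2) = 6.5355 > 1 ⇒ ∉ W

5, 7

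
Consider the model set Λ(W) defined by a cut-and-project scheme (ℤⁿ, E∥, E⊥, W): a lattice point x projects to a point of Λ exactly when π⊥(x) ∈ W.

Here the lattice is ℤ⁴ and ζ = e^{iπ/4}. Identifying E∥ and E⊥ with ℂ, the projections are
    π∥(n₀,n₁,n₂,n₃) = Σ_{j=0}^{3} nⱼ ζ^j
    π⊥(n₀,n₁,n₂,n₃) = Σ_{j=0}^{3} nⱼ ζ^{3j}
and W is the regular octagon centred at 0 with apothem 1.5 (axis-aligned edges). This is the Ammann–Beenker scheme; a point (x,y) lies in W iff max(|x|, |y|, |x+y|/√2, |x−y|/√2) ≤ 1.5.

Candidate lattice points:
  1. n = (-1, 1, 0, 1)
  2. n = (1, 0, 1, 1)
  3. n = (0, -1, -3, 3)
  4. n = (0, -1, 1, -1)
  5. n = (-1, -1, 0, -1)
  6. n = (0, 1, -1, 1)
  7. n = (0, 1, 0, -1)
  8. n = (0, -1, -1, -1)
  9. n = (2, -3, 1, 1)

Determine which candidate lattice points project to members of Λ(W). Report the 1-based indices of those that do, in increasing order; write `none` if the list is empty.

π⊥(n) = n₀ + n₁ζ³ + n₂ζ⁶ + n₃ζ⁹ where ζ = e^{iπ/4}.
#1 (-1, 1, 0, 1): internal (-1.0000, 1.4142); octagon support 1.7071 vs apothem 1.5 → ∉ W
#2 (1, 0, 1, 1): internal (1.7071, -0.2929); octagon support 1.7071 vs apothem 1.5 → ∉ W
#3 (0, -1, -3, 3): internal (2.8284, 4.4142); octagon support 5.1213 vs apothem 1.5 → ∉ W
#4 (0, -1, 1, -1): internal (0.0000, -2.4142); octagon support 2.4142 vs apothem 1.5 → ∉ W
#5 (-1, -1, 0, -1): internal (-1.0000, -1.4142); octagon support 1.7071 vs apothem 1.5 → ∉ W
#6 (0, 1, -1, 1): internal (0.0000, 2.4142); octagon support 2.4142 vs apothem 1.5 → ∉ W
#7 (0, 1, 0, -1): internal (-1.4142, 0.0000); octagon support 1.4142 vs apothem 1.5 → ∈ W
#8 (0, -1, -1, -1): internal (0.0000, -0.4142); octagon support 0.4142 vs apothem 1.5 → ∈ W
#9 (2, -3, 1, 1): internal (4.8284, -2.4142); octagon support 5.1213 vs apothem 1.5 → ∉ W

7, 8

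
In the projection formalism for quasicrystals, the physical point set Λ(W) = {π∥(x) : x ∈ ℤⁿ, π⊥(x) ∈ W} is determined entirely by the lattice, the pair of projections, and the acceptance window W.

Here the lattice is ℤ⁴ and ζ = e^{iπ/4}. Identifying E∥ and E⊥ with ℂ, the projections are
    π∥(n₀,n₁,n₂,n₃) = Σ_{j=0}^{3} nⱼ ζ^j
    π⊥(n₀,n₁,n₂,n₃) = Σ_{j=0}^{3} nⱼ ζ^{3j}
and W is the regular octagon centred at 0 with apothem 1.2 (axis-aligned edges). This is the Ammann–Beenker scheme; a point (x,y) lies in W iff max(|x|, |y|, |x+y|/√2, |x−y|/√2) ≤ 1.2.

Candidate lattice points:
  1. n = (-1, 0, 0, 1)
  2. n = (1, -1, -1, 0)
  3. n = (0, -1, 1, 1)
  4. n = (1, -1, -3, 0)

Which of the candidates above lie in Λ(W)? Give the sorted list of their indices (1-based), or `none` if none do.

1

Internal map: ζ^{3j} for j=0..3 gives (1,0), (−√2/2,√2/2), (0,−1), (√2/2,√2/2).
candidate 1: n = (-1, 0, 0, 1) → π⊥ ≈ (-0.2929, +0.7071); max(|x|,|y|,|x±y|/√2) = 0.7071 ≤ 1.2 ⇒ ∈ W
candidate 2: n = (1, -1, -1, 0) → π⊥ ≈ (+1.7071, +0.2929); max(|x|,|y|,|x±y|/√2) = 1.7071 > 1.2 ⇒ ∉ W
candidate 3: n = (0, -1, 1, 1) → π⊥ ≈ (+1.4142, -1.0000); max(|x|,|y|,|x±y|/√2) = 1.7071 > 1.2 ⇒ ∉ W
candidate 4: n = (1, -1, -3, 0) → π⊥ ≈ (+1.7071, +2.2929); max(|x|,|y|,|x±y|/√2) = 2.8284 > 1.2 ⇒ ∉ W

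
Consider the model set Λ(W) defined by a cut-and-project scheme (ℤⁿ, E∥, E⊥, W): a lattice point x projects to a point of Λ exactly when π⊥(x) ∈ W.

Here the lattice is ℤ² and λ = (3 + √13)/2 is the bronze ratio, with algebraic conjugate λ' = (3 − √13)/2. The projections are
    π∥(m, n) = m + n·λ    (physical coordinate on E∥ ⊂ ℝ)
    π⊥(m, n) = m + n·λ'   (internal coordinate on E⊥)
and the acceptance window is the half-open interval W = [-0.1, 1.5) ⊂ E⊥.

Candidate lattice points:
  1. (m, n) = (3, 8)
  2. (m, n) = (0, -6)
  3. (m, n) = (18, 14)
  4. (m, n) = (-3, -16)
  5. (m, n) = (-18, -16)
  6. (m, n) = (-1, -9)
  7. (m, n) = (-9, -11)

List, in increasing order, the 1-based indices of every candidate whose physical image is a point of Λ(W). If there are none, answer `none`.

1

Numerically λ ≈ 3.30278 and λ' = −1/λ ≈ -0.30278.
#1 (3,8): internal coord 3 + (8)·λ' = +0.57779; +0.57779 ∈ [-0.1, 1.5) → IN Λ
#2 (0,-6): internal coord 0 + (-6)·λ' = +1.81665; +1.81665 ∉ [-0.1, 1.5) → out
#3 (18,14): internal coord 18 + (14)·λ' = +13.76114; +13.76114 ∉ [-0.1, 1.5) → out
#4 (-3,-16): internal coord -3 + (-16)·λ' = +1.84441; +1.84441 ∉ [-0.1, 1.5) → out
#5 (-18,-16): internal coord -18 + (-16)·λ' = -13.15559; -13.15559 ∉ [-0.1, 1.5) → out
#6 (-1,-9): internal coord -1 + (-9)·λ' = +1.72498; +1.72498 ∉ [-0.1, 1.5) → out
#7 (-9,-11): internal coord -9 + (-11)·λ' = -5.66947; -5.66947 ∉ [-0.1, 1.5) → out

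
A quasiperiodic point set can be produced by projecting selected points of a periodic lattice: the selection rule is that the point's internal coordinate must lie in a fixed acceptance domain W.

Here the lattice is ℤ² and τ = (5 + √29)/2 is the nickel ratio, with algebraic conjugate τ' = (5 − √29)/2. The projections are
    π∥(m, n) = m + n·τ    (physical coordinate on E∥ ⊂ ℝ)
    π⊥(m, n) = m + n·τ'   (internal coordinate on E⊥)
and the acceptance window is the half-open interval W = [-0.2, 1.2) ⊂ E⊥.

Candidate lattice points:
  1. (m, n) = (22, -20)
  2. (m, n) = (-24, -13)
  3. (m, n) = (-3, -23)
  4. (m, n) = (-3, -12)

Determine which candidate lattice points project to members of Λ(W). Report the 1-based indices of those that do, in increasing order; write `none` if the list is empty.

Numerically τ ≈ 5.1926 and τ' = −1/τ ≈ -0.1926.
candidate 1: (m,n)=(22,-20) → π∥ = 22-20·τ ≈ -81.8516, π⊥ = 22-20·τ' ≈ 25.8516 ∉ [-0.2, 1.2) ⇒ out
candidate 2: (m,n)=(-24,-13) → π∥ = -24-13·τ ≈ -91.5036, π⊥ = -24-13·τ' ≈ -21.4964 ∉ [-0.2, 1.2) ⇒ out
candidate 3: (m,n)=(-3,-23) → π∥ = -3-23·τ ≈ -122.4294, π⊥ = -3-23·τ' ≈ 1.4294 ∉ [-0.2, 1.2) ⇒ out
candidate 4: (m,n)=(-3,-12) → π∥ = -3-12·τ ≈ -65.3110, π⊥ = -3-12·τ' ≈ -0.6890 ∉ [-0.2, 1.2) ⇒ out

none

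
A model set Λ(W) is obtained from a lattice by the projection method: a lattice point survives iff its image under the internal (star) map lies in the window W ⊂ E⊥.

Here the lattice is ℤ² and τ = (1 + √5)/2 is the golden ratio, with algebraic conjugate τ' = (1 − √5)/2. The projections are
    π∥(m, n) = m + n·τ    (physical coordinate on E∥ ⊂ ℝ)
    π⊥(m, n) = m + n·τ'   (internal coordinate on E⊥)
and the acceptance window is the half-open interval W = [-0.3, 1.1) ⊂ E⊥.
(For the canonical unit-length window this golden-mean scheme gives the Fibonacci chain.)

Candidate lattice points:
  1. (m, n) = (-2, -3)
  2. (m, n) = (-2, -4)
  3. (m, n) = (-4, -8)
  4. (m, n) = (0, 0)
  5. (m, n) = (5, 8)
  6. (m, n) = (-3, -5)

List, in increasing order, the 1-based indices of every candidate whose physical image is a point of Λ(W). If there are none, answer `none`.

1, 2, 3, 4, 5, 6

Numerically τ ≈ 1.6180 and τ' = −1/τ ≈ -0.6180.
candidate 1: (m,n)=(-2,-3) → π∥ = -2-3·τ ≈ -6.8541, π⊥ = -2-3·τ' ≈ -0.1459 ∈ [-0.3, 1.1) ⇒ IN Λ
candidate 2: (m,n)=(-2,-4) → π∥ = -2-4·τ ≈ -8.4721, π⊥ = -2-4·τ' ≈ 0.4721 ∈ [-0.3, 1.1) ⇒ IN Λ
candidate 3: (m,n)=(-4,-8) → π∥ = -4-8·τ ≈ -16.9443, π⊥ = -4-8·τ' ≈ 0.9443 ∈ [-0.3, 1.1) ⇒ IN Λ
candidate 4: (m,n)=(0,0) → π∥ = 0+0·τ ≈ 0.0000, π⊥ = 0+0·τ' ≈ 0.0000 ∈ [-0.3, 1.1) ⇒ IN Λ
candidate 5: (m,n)=(5,8) → π∥ = 5+8·τ ≈ 17.9443, π⊥ = 5+8·τ' ≈ 0.0557 ∈ [-0.3, 1.1) ⇒ IN Λ
candidate 6: (m,n)=(-3,-5) → π∥ = -3-5·τ ≈ -11.0902, π⊥ = -3-5·τ' ≈ 0.0902 ∈ [-0.3, 1.1) ⇒ IN Λ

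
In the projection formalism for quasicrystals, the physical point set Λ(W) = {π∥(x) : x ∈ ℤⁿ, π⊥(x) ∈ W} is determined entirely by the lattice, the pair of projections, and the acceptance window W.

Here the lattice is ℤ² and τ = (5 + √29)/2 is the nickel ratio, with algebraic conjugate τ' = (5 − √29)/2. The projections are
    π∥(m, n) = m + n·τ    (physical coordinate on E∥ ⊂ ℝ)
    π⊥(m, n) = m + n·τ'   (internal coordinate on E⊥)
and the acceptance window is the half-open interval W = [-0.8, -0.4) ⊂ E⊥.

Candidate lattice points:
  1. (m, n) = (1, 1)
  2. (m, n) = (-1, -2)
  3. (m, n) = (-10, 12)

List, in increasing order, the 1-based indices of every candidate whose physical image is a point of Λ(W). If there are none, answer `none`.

Numerically τ ≈ 5.1926 and τ' = −1/τ ≈ -0.1926.
#1 (1,1): internal coord 1 + (1)·τ' = +0.8074; +0.8074 ∉ [-0.8, -0.4) → out
#2 (-1,-2): internal coord -1 + (-2)·τ' = -0.6148; -0.6148 ∈ [-0.8, -0.4) → IN Λ
#3 (-10,12): internal coord -10 + (12)·τ' = -12.3110; -12.3110 ∉ [-0.8, -0.4) → out

2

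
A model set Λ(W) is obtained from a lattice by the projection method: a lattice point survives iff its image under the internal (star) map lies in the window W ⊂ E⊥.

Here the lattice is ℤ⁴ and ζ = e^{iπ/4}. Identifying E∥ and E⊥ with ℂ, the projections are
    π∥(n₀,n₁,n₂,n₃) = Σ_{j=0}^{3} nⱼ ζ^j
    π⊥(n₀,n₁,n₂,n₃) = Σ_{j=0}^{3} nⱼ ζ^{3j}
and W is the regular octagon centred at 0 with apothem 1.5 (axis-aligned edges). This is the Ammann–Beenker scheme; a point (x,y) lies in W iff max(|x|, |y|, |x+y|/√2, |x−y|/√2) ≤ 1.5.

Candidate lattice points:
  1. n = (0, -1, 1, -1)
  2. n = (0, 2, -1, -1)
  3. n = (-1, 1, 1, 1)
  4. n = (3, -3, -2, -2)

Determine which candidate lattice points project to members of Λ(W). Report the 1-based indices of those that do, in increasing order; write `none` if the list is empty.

With ζ = e^{iπ/4} the internal vectors are ζ^0,ζ^3,ζ^6,ζ^9.
#1 (0, -1, 1, -1): internal (0.00000, -2.41421); octagon support 2.41421 vs apothem 1.5 → ∉ W
#2 (0, 2, -1, -1): internal (-2.12132, 1.70711); octagon support 2.70711 vs apothem 1.5 → ∉ W
#3 (-1, 1, 1, 1): internal (-1.00000, 0.41421); octagon support 1.00000 vs apothem 1.5 → ∈ W
#4 (3, -3, -2, -2): internal (3.70711, -1.53553); octagon support 3.70711 vs apothem 1.5 → ∉ W

3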